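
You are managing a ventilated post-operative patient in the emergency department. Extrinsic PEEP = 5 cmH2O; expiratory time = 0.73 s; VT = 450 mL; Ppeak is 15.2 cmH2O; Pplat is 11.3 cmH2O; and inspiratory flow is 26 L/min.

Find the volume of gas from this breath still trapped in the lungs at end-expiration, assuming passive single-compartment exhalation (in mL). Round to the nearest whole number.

Flow: 26 L/min ÷ 60 = 0.4333 L/s.
R = (PIP − Pplat)/V̇ = (15.2 − 11.3) / 0.4333 = 3.9/0.4333 = 9.001 cmH2O·s/L.
C = Vt/(Pplat − PEEP) = 450.0 / (11.3 − 5) = 450.0/6.3 = 71.429 mL/cmH2O.
τ = R × C = 9.001 × 0.07143 L/cmH2O = 0.6429 s.
Fraction remaining = e^(−Te/τ) = e^(−0.73/0.6429) = 0.3213.
Trapped volume = 450.0 × 0.3213 = 144.59 mL.

145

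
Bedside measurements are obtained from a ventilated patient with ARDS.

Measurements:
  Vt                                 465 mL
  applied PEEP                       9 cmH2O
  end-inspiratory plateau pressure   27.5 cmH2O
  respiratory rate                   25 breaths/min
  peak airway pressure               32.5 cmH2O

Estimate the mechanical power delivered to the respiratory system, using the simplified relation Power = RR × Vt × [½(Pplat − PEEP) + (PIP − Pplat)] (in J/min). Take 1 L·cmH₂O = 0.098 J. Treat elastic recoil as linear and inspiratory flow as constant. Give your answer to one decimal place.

16.2

Per-breath work = Vt × [½(Pplat−PEEP) + (PIP−Pplat)] = 0.465 × [0.5×18.5 + 5.0] = 0.465 × 14.25 = 6.626 L·cmH2O.
Power = 25 × 6.626 = 165.65 L·cmH2O/min.
× 0.098 J/(L·cmH2O) → 16.234 J/min.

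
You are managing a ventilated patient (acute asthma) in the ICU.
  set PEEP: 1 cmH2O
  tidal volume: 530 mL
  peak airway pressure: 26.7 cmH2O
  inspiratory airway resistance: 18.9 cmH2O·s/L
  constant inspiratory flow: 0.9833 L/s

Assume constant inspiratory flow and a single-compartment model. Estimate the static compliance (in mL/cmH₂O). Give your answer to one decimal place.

Equation of motion (constant flow): PIP = Vt/C + R·V̇ + PEEP.
Vt/C = PIP − R·V̇ − PEEP = 26.7 − 18.9×0.9833 − 1 = 26.7 − 18.584 − 1 = 7.116 cmH2O.
C = Vt / 7.116 = 530 / 7.116 = 74.48 mL/cmH2O.

74.5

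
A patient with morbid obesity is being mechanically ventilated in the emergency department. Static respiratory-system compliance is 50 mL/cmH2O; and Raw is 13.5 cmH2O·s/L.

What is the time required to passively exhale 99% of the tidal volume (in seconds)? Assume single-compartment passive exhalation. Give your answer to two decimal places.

τ = R × C = 13.5 × 50 mL/cmH2O = 13.5 × 0.050 L/cmH2O = 0.675 s.
Exhaled fraction f = 1 − e^(−t/τ) → t = −τ·ln(1 − f) = −0.675·ln(0.01) = 3.108 s.

3.11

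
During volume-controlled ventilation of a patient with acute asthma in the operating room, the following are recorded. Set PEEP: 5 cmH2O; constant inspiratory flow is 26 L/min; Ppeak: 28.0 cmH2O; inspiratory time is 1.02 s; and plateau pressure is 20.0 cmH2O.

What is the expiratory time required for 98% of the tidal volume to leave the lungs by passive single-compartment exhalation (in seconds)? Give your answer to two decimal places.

Flow: 26 L/min ÷ 60 = 0.4333 L/s.
Vt = flow × Ti = 0.4333 L/s × 1.02 s × 1000 mL/L = 441.97 mL.
R = (PIP − Pplat)/V̇ = (28.0 − 20.0) / 0.4333 = 8.0/0.4333 = 18.463 cmH2O·s/L.
C = Vt/(Pplat − PEEP) = 441.97 / (20.0 − 5) = 441.97/15.0 = 29.465 mL/cmH2O.
τ = R × C = 18.463 × 0.02947 L/cmH2O = 0.5441 s.
t = −τ·ln(1 − 0.98) = −0.5441·ln(0.02) = 2.129 s.

2.13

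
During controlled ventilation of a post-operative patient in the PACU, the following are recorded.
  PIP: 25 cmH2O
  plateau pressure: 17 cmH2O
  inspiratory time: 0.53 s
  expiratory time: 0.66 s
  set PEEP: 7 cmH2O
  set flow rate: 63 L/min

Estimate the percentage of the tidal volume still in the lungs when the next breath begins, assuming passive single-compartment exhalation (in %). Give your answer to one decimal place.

Flow: 63 L/min ÷ 60 = 1.05 L/s.
Vt = flow × Ti = 1.05 L/s × 0.53 s × 1000 mL/L = 556.5 mL.
R = (PIP − Pplat)/V̇ = (25 − 17) / 1.05 = 8.0/1.05 = 7.619 cmH2O·s/L.
C = Vt/(Pplat − PEEP) = 556.5 / (17 − 7) = 556.5/10.0 = 55.65 mL/cmH2O.
τ = R × C = 7.619 × 0.05565 L/cmH2O = 0.424 s.
Fraction remaining at end-expiration = e^(−Te/τ) = e^(−0.66/0.424) = 0.2109 → 21.09%.

21.1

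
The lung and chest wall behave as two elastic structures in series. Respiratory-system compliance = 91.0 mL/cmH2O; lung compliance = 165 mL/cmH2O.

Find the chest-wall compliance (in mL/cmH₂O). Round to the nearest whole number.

1/Ccw = 1/Crs − 1/CL.
1/Ccw = 1/91.0 − 1/165 = 0.004928.
Ccw = 202.92 mL/cmH2O.

203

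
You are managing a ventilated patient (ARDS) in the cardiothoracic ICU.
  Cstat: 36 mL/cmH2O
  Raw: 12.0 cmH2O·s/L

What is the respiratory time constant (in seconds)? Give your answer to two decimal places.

τ = R × C = 12.0 × 36 mL/cmH2O = 12.0 × 0.036 L/cmH2O = 0.432 s.

0.43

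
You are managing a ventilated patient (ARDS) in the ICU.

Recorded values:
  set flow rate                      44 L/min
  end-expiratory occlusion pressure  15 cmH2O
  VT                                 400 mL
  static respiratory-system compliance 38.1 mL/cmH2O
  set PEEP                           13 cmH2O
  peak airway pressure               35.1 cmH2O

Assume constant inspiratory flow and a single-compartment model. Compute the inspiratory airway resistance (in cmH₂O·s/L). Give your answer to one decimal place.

13.1

Flow: 44 L/min ÷ 60 = 0.7333 L/s.
Total PEEP = 15 cmH2O (set 13 + intrinsic 2); this is the baseline alveolar pressure.
Equation of motion (constant flow): PIP = Vt/C + R·V̇ + PEEP.
R·V̇ = PIP − Vt/C − PEEP = 35.1 − 400/38.1 − 15 = 35.1 − 10.499 − 15 = 9.601 cmH2O.
R = 9.601 / 0.7333 = 13.093 cmH2O·s/L.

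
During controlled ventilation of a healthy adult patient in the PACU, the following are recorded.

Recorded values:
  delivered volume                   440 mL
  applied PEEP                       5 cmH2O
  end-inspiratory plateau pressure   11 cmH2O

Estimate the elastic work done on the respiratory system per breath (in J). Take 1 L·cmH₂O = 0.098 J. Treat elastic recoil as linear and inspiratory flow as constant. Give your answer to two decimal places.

Elastic work ≈ ½ × (Pplat − PEEP) × Vt = 0.5 × (11 − 5) × 0.440 L = 0.5 × 6.0 × 0.440 = 1.32 L·cmH2O.
× 0.098 J/(L·cmH2O) → 0.1294 J.

0.13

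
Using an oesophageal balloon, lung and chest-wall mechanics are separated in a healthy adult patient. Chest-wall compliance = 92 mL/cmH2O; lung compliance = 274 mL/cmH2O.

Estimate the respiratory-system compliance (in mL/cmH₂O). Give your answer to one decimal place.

Lung and chest wall are elastances in series: 1/Crs = 1/CL + 1/Ccw.
1/Crs = 1/274 + 1/92 = 0.01452.
Crs = 68.871 mL/cmH2O.

68.9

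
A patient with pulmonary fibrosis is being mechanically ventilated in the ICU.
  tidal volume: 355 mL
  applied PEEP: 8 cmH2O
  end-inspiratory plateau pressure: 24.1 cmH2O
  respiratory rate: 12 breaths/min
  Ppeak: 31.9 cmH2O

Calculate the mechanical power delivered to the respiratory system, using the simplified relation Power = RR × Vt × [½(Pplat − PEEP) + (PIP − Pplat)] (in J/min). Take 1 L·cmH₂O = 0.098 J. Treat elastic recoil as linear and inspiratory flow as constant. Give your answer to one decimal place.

6.6

Per-breath work = Vt × [½(Pplat−PEEP) + (PIP−Pplat)] = 0.355 × [0.5×16.1 + 7.8] = 0.355 × 15.85 = 5.627 L·cmH2O.
Power = 12 × 5.627 = 67.524 L·cmH2O/min.
× 0.098 J/(L·cmH2O) → 6.617 J/min.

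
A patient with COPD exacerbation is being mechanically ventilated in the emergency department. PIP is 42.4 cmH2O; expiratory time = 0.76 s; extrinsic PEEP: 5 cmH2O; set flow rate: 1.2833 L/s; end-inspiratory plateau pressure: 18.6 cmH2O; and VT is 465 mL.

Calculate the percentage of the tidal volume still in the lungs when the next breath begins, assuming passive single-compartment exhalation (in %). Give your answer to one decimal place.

30.2

R = (PIP − Pplat)/V̇ = (42.4 − 18.6) / 1.2833 = 23.8/1.2833 = 18.546 cmH2O·s/L.
C = Vt/(Pplat − PEEP) = 465.0 / (18.6 − 5) = 465.0/13.6 = 34.191 mL/cmH2O.
τ = R × C = 18.546 × 0.03419 L/cmH2O = 0.6341 s.
Fraction remaining at end-expiration = e^(−Te/τ) = e^(−0.76/0.6341) = 0.3016 → 30.16%.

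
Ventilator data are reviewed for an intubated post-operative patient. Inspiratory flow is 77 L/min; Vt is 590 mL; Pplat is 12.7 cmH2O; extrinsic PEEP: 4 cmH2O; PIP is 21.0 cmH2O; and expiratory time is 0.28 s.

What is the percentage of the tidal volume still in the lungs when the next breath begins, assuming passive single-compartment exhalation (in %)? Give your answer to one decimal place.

52.8

Flow: 77 L/min ÷ 60 = 1.2833 L/s.
R = (PIP − Pplat)/V̇ = (21.0 − 12.7) / 1.2833 = 8.3/1.2833 = 6.468 cmH2O·s/L.
C = Vt/(Pplat − PEEP) = 590.0 / (12.7 − 4) = 590.0/8.7 = 67.816 mL/cmH2O.
τ = R × C = 6.468 × 0.06782 L/cmH2O = 0.4387 s.
Fraction remaining at end-expiration = e^(−Te/τ) = e^(−0.28/0.4387) = 0.5282 → 52.82%.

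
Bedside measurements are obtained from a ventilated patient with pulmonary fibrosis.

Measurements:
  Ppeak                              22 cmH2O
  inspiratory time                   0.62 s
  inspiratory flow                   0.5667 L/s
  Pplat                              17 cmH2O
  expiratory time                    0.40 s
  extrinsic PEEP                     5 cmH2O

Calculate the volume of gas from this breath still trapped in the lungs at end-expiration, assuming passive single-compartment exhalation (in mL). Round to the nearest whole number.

75

Vt = flow × Ti = 0.5667 L/s × 0.62 s × 1000 mL/L = 351.35 mL.
R = (PIP − Pplat)/V̇ = (22 − 17) / 0.5667 = 5.0/0.5667 = 8.823 cmH2O·s/L.
C = Vt/(Pplat − PEEP) = 351.35 / (17 − 5) = 351.35/12.0 = 29.279 mL/cmH2O.
τ = R × C = 8.823 × 0.02928 L/cmH2O = 0.2583 s.
Fraction remaining = e^(−Te/τ) = e^(−0.40/0.2583) = 0.2125.
Trapped volume = 351.35 × 0.2125 = 74.662 mL.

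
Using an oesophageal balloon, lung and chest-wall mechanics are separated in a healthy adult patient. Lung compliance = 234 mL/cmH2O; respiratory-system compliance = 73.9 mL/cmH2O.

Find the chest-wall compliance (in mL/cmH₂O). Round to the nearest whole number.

1/Ccw = 1/Crs − 1/CL.
1/Ccw = 1/73.9 − 1/234 = 0.009258.
Ccw = 108.01 mL/cmH2O.

108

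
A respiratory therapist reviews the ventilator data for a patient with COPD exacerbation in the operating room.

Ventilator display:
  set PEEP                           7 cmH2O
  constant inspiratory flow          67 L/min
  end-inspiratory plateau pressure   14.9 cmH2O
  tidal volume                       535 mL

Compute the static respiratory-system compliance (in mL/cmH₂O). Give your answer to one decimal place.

Cstat = Vt / (Pplat − PEEP) = 535 / (14.9 − 7) = 535 / 7.9 = 67.722 mL/cmH2O.

67.7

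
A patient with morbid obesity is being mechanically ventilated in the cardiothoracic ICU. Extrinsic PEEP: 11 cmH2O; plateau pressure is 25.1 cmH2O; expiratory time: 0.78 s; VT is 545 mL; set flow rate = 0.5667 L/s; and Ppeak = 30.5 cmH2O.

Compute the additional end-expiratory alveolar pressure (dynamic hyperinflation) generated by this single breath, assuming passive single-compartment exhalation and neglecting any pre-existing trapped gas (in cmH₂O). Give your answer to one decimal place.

R = (PIP − Pplat)/V̇ = (30.5 − 25.1) / 0.5667 = 5.4/0.5667 = 9.529 cmH2O·s/L.
C = Vt/(Pplat − PEEP) = 545.0 / (25.1 − 11) = 545.0/14.1 = 38.652 mL/cmH2O.
τ = R × C = 9.529 × 0.03865 L/cmH2O = 0.3683 s.
Fraction remaining = e^(−Te/τ) = e^(−0.78/0.3683) = 0.1203; trapped volume = 545.0 × 0.1203 = 65.564 mL.
Additional alveolar pressure from trapping ≈ V_trapped / C = 65.564 / 38.652 = 1.696 cmH2O.

1.7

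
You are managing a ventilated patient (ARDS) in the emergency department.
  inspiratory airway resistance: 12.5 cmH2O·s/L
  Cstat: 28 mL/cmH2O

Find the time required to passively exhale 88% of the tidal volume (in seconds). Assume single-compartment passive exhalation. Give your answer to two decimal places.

0.74

τ = R × C = 12.5 × 28 mL/cmH2O = 12.5 × 0.028 L/cmH2O = 0.35 s.
Exhaled fraction f = 1 − e^(−t/τ) → t = −τ·ln(1 − f) = −0.35·ln(0.12) = 0.7421 s.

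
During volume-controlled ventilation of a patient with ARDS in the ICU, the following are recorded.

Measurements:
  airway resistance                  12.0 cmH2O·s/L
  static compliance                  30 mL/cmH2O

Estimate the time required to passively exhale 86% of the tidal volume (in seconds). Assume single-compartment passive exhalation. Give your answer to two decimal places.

0.71

τ = R × C = 12.0 × 30 mL/cmH2O = 12.0 × 0.030 L/cmH2O = 0.36 s.
Exhaled fraction f = 1 − e^(−t/τ) → t = −τ·ln(1 − f) = −0.36·ln(0.14) = 0.7078 s.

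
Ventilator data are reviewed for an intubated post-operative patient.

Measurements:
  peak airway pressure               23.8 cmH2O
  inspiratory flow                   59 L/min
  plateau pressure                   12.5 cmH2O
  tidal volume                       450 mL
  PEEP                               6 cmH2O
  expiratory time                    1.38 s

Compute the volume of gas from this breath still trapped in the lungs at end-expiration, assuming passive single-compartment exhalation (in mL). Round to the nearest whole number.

79

Flow: 59 L/min ÷ 60 = 0.9833 L/s.
R = (PIP − Pplat)/V̇ = (23.8 − 12.5) / 0.9833 = 11.3/0.9833 = 11.492 cmH2O·s/L.
C = Vt/(Pplat − PEEP) = 450.0 / (12.5 − 6) = 450.0/6.5 = 69.231 mL/cmH2O.
τ = R × C = 11.492 × 0.06923 L/cmH2O = 0.7956 s.
Fraction remaining = e^(−Te/τ) = e^(−1.38/0.7956) = 0.1765.
Trapped volume = 450.0 × 0.1765 = 79.425 mL.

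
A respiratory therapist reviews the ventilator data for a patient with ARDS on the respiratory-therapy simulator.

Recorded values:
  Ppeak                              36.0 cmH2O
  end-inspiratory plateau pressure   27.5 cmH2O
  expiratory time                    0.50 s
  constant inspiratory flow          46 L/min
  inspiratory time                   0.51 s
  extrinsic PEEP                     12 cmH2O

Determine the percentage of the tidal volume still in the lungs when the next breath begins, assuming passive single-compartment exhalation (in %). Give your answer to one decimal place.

16.7

Flow: 46 L/min ÷ 60 = 0.7667 L/s.
Vt = flow × Ti = 0.7667 L/s × 0.51 s × 1000 mL/L = 391.02 mL.
R = (PIP − Pplat)/V̇ = (36.0 − 27.5) / 0.7667 = 8.5/0.7667 = 11.086 cmH2O·s/L.
C = Vt/(Pplat − PEEP) = 391.02 / (27.5 − 12) = 391.02/15.5 = 25.227 mL/cmH2O.
τ = R × C = 11.086 × 0.02523 L/cmH2O = 0.2797 s.
Fraction remaining at end-expiration = e^(−Te/τ) = e^(−0.50/0.2797) = 0.1674 → 16.74%.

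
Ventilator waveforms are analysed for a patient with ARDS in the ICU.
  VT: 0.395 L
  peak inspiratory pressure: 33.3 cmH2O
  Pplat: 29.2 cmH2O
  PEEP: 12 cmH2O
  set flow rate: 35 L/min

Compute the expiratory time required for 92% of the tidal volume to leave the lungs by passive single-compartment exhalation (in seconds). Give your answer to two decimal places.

0.41

Flow: 35 L/min ÷ 60 = 0.5833 L/s.
R = (PIP − Pplat)/V̇ = (33.3 − 29.2) / 0.5833 = 4.1/0.5833 = 7.029 cmH2O·s/L.
C = Vt/(Pplat − PEEP) = 395.0 / (29.2 − 12) = 395.0/17.2 = 22.965 mL/cmH2O.
τ = R × C = 7.029 × 0.02297 L/cmH2O = 0.1615 s.
t = −τ·ln(1 − 0.92) = −0.1615·ln(0.08) = 0.4079 s.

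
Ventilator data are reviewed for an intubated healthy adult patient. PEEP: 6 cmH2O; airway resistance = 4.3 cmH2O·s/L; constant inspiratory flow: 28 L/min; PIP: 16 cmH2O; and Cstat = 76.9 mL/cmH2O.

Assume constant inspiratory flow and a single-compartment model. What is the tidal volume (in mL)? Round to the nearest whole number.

615

Flow: 28 L/min ÷ 60 = 0.4667 L/s.
Equation of motion (constant flow): PIP = Vt/C + R·V̇ + PEEP.
Vt/C = PIP − R·V̇ − PEEP = 16 − 2.007 − 6 = 7.993 cmH2O.
Vt = C × 7.993 = 76.9 × 7.993 = 614.66 mL.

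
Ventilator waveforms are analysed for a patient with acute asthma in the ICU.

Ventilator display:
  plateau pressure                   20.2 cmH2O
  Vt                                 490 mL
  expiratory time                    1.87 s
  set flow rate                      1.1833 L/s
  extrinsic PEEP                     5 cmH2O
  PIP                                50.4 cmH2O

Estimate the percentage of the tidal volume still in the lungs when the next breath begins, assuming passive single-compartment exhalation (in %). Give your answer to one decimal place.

10.3

R = (PIP − Pplat)/V̇ = (50.4 − 20.2) / 1.1833 = 30.2/1.1833 = 25.522 cmH2O·s/L.
C = Vt/(Pplat − PEEP) = 490.0 / (20.2 − 5) = 490.0/15.2 = 32.237 mL/cmH2O.
τ = R × C = 25.522 × 0.03224 L/cmH2O = 0.8228 s.
Fraction remaining at end-expiration = e^(−Te/τ) = e^(−1.87/0.8228) = 0.103 → 10.3%.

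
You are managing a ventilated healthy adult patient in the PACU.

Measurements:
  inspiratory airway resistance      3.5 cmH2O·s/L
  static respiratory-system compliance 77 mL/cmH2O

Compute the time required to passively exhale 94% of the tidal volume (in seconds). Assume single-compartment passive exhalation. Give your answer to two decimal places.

τ = R × C = 3.5 × 77 mL/cmH2O = 3.5 × 0.077 L/cmH2O = 0.2695 s.
Exhaled fraction f = 1 − e^(−t/τ) → t = −τ·ln(1 − f) = −0.2695·ln(0.06) = 0.7582 s.

0.76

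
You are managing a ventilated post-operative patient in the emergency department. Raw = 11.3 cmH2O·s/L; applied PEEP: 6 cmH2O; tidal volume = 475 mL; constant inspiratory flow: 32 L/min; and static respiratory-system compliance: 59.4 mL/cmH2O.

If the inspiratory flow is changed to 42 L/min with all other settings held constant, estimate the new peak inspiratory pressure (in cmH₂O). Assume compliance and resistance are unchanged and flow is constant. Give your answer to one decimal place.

21.9

Flow: 32 L/min ÷ 60 = 0.5333 L/s.
New flow: 42 L/min ÷ 60 = 0.7 L/s.
PIP = Vt/C + R·V̇ + PEEP (constant-flow equation of motion).
Only the resistive term changes: ΔPIP = R × ΔV̇ = 11.3 × (0.7 − 0.5333) = 11.3 × 0.1667 = 1.884 cmH2O.
Original PIP = 475/59.4 + 11.3×0.5333 + 6 = 20.023 cmH2O; new PIP = 20.023 + (1.884) = 21.907 cmH2O.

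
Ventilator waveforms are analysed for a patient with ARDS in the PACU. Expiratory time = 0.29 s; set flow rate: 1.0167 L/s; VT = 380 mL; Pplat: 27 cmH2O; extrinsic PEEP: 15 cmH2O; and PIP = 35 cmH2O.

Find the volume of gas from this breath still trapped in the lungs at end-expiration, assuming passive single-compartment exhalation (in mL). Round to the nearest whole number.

119

R = (PIP − Pplat)/V̇ = (35 − 27) / 1.0167 = 8.0/1.0167 = 7.869 cmH2O·s/L.
C = Vt/(Pplat − PEEP) = 380.0 / (27 − 15) = 380.0/12.0 = 31.667 mL/cmH2O.
τ = R × C = 7.869 × 0.03167 L/cmH2O = 0.2492 s.
Fraction remaining = e^(−Te/τ) = e^(−0.29/0.2492) = 0.3123.
Trapped volume = 380.0 × 0.3123 = 118.67 mL.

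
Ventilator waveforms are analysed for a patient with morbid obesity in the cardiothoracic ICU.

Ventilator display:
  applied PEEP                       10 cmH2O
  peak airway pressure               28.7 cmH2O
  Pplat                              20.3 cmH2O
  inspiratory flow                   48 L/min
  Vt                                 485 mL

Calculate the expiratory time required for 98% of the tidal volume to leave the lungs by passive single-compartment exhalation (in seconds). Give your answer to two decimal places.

Flow: 48 L/min ÷ 60 = 0.8 L/s.
R = (PIP − Pplat)/V̇ = (28.7 − 20.3) / 0.8 = 8.4/0.8 = 10.5 cmH2O·s/L.
C = Vt/(Pplat − PEEP) = 485.0 / (20.3 − 10) = 485.0/10.3 = 47.087 mL/cmH2O.
τ = R × C = 10.5 × 0.04709 L/cmH2O = 0.4944 s.
t = −τ·ln(1 − 0.98) = −0.4944·ln(0.02) = 1.934 s.

1.93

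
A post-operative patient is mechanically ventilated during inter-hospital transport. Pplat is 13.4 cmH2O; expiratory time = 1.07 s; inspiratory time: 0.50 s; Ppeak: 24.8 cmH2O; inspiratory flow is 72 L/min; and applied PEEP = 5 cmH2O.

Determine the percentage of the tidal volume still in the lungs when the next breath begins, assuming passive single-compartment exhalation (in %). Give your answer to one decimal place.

20.7

Flow: 72 L/min ÷ 60 = 1.2 L/s.
Vt = flow × Ti = 1.2 L/s × 0.50 s × 1000 mL/L = 600.0 mL.
R = (PIP − Pplat)/V̇ = (24.8 − 13.4) / 1.2 = 11.4/1.2 = 9.5 cmH2O·s/L.
C = Vt/(Pplat − PEEP) = 600.0 / (13.4 − 5) = 600.0/8.4 = 71.429 mL/cmH2O.
τ = R × C = 9.5 × 0.07143 L/cmH2O = 0.6786 s.
Fraction remaining at end-expiration = e^(−Te/τ) = e^(−1.07/0.6786) = 0.2066 → 20.66%.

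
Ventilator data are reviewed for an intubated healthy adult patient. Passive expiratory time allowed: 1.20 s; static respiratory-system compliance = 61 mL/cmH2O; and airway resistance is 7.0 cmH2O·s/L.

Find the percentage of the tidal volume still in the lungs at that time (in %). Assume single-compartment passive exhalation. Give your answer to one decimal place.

τ = R × C = 7.0 × 61 mL/cmH2O = 7.0 × 0.061 L/cmH2O = 0.427 s.
Passive exhalation: V(t)/V₀ = e^(−t/τ) = e^(−1.20/0.427) = 0.06019.
Fraction remaining = 0.06019 → 6.019%.

6.0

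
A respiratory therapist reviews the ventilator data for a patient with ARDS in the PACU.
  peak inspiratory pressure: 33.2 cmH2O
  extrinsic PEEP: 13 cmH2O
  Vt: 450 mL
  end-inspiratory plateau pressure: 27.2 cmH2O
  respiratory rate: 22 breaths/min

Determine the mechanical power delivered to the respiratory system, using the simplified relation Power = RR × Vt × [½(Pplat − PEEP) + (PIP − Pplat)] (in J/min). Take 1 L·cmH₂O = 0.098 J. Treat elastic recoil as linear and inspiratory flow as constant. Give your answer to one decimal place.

12.7

Per-breath work = Vt × [½(Pplat−PEEP) + (PIP−Pplat)] = 0.450 × [0.5×14.2 + 6.0] = 0.450 × 13.1 = 5.895 L·cmH2O.
Power = 22 × 5.895 = 129.69 L·cmH2O/min.
× 0.098 J/(L·cmH2O) → 12.71 J/min.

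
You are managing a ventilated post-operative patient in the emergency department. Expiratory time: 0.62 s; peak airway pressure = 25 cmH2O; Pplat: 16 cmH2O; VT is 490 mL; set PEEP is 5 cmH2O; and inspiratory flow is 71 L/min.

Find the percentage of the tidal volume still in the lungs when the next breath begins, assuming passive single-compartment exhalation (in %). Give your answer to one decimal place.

Flow: 71 L/min ÷ 60 = 1.1833 L/s.
R = (PIP − Pplat)/V̇ = (25 − 16) / 1.1833 = 9.0/1.1833 = 7.606 cmH2O·s/L.
C = Vt/(Pplat − PEEP) = 490.0 / (16 − 5) = 490.0/11.0 = 44.545 mL/cmH2O.
τ = R × C = 7.606 × 0.04455 L/cmH2O = 0.3388 s.
Fraction remaining at end-expiration = e^(−Te/τ) = e^(−0.62/0.3388) = 0.1604 → 16.04%.

16.0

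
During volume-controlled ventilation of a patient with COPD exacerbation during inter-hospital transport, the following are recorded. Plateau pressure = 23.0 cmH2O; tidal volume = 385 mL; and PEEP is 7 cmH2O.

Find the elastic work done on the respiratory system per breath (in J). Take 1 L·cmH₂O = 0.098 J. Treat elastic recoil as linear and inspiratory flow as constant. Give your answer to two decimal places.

Elastic work ≈ ½ × (Pplat − PEEP) × Vt = 0.5 × (23.0 − 7) × 0.385 L = 0.5 × 16.0 × 0.385 = 3.08 L·cmH2O.
× 0.098 J/(L·cmH2O) → 0.3018 J.

0.30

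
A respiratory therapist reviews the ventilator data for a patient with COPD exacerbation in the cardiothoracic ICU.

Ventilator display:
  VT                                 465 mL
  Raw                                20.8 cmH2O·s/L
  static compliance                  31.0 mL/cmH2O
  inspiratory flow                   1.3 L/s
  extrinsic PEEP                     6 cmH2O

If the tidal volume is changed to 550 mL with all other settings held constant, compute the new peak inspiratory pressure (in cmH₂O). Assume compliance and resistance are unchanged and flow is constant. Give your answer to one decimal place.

50.8

PIP = Vt/C + R·V̇ + PEEP (constant-flow equation of motion).
Only the elastic term changes: ΔPIP = ΔVt / C = (550 − 465) / 31.0 = 2.742 cmH2O.
Original PIP = 465/31.0 + 20.8×1.3 + 6 = 48.04 cmH2O; new PIP = 48.04 + (2.742) = 50.782 cmH2O.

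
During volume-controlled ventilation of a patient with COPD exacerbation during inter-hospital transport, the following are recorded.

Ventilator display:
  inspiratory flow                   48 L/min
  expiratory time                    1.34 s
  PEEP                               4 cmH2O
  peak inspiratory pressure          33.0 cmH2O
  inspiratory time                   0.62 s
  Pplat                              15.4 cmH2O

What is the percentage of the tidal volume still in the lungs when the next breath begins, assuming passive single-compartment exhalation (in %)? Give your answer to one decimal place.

Flow: 48 L/min ÷ 60 = 0.8 L/s.
Vt = flow × Ti = 0.8 L/s × 0.62 s × 1000 mL/L = 496.0 mL.
R = (PIP − Pplat)/V̇ = (33.0 − 15.4) / 0.8 = 17.6/0.8 = 22.0 cmH2O·s/L.
C = Vt/(Pplat − PEEP) = 496.0 / (15.4 − 4) = 496.0/11.4 = 43.509 mL/cmH2O.
τ = R × C = 22.0 × 0.04351 L/cmH2O = 0.9572 s.
Fraction remaining at end-expiration = e^(−Te/τ) = e^(−1.34/0.9572) = 0.2466 → 24.66%.

24.7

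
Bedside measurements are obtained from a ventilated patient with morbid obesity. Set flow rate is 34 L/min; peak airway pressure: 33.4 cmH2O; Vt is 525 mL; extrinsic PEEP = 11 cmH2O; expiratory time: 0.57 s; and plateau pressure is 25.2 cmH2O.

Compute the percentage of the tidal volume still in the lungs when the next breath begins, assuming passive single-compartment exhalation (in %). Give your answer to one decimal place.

Flow: 34 L/min ÷ 60 = 0.5667 L/s.
R = (PIP − Pplat)/V̇ = (33.4 − 25.2) / 0.5667 = 8.2/0.5667 = 14.47 cmH2O·s/L.
C = Vt/(Pplat − PEEP) = 525.0 / (25.2 − 11) = 525.0/14.2 = 36.972 mL/cmH2O.
τ = R × C = 14.47 × 0.03697 L/cmH2O = 0.535 s.
Fraction remaining at end-expiration = e^(−Te/τ) = e^(−0.57/0.535) = 0.3446 → 34.46%.

34.5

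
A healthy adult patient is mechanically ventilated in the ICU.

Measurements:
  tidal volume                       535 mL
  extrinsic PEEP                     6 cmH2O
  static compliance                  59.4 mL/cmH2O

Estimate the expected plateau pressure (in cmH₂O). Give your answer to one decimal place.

15.0

Pplat = PEEP + Vt / Cstat = 6 + 535 / 59.4 = 6 + 9.007 = 15.007 cmH2O.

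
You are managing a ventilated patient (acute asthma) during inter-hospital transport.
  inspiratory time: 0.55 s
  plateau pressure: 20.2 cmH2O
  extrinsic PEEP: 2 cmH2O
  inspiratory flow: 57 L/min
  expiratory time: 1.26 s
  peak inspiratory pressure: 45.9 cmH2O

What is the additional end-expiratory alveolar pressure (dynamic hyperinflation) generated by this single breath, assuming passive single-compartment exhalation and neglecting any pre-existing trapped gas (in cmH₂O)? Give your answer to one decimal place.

3.6

Flow: 57 L/min ÷ 60 = 0.95 L/s.
Vt = flow × Ti = 0.95 L/s × 0.55 s × 1000 mL/L = 522.5 mL.
R = (PIP − Pplat)/V̇ = (45.9 − 20.2) / 0.95 = 25.7/0.95 = 27.053 cmH2O·s/L.
C = Vt/(Pplat − PEEP) = 522.5 / (20.2 − 2) = 522.5/18.2 = 28.709 mL/cmH2O.
τ = R × C = 27.053 × 0.02871 L/cmH2O = 0.7767 s.
Fraction remaining = e^(−Te/τ) = e^(−1.26/0.7767) = 0.1975; trapped volume = 522.5 × 0.1975 = 103.19 mL.
Additional alveolar pressure from trapping ≈ V_trapped / C = 103.19 / 28.709 = 3.594 cmH2O.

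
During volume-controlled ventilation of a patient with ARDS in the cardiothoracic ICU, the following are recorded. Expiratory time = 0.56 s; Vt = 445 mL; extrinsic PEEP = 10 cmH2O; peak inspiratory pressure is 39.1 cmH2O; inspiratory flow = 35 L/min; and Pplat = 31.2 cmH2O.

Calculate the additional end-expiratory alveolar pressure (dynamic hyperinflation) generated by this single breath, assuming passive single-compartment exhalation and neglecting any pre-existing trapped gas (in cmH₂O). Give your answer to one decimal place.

3.0

Flow: 35 L/min ÷ 60 = 0.5833 L/s.
R = (PIP − Pplat)/V̇ = (39.1 − 31.2) / 0.5833 = 7.9/0.5833 = 13.544 cmH2O·s/L.
C = Vt/(Pplat − PEEP) = 445.0 / (31.2 − 10) = 445.0/21.2 = 20.991 mL/cmH2O.
τ = R × C = 13.544 × 0.02099 L/cmH2O = 0.2843 s.
Fraction remaining = e^(−Te/τ) = e^(−0.56/0.2843) = 0.1395; trapped volume = 445.0 × 0.1395 = 62.078 mL.
Additional alveolar pressure from trapping ≈ V_trapped / C = 62.078 / 20.991 = 2.957 cmH2O.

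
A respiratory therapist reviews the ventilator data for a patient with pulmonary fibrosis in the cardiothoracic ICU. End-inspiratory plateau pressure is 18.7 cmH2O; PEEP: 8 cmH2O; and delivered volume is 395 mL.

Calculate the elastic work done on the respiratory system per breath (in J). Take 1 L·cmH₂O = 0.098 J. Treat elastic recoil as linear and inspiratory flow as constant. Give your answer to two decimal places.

0.21

Elastic work ≈ ½ × (Pplat − PEEP) × Vt = 0.5 × (18.7 − 8) × 0.395 L = 0.5 × 10.7 × 0.395 = 2.113 L·cmH2O.
× 0.098 J/(L·cmH2O) → 0.2071 J.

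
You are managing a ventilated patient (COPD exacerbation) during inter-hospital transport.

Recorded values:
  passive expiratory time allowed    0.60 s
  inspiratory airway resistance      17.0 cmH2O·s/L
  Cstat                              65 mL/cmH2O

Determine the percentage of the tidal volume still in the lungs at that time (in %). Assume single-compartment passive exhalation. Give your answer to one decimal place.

58.1

τ = R × C = 17.0 × 65 mL/cmH2O = 17.0 × 0.065 L/cmH2O = 1.105 s.
Passive exhalation: V(t)/V₀ = e^(−t/τ) = e^(−0.60/1.105) = 0.581.
Fraction remaining = 0.581 → 58.1%.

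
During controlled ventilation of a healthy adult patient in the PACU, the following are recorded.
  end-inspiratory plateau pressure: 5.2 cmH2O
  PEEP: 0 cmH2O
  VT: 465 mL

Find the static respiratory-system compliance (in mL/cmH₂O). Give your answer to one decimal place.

Cstat = Vt / (Pplat − PEEP) = 465 / (5.2 − 0) = 465 / 5.2 = 89.423 mL/cmH2O.

89.4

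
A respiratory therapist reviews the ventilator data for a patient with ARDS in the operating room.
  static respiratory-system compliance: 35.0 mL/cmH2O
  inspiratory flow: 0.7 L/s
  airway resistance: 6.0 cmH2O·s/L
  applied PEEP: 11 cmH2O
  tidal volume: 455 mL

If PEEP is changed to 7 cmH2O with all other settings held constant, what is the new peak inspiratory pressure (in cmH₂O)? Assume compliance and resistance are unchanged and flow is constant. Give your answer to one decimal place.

24.2

PIP = Vt/C + R·V̇ + PEEP (constant-flow equation of motion).
Only the baseline term changes: ΔPIP = ΔPEEP = 7 − 11 = -4.0 cmH2O.
Original PIP = 455/35.0 + 6.0×0.7 + 11 = 28.2 cmH2O; new PIP = 28.2 + (-4.0) = 24.2 cmH2O.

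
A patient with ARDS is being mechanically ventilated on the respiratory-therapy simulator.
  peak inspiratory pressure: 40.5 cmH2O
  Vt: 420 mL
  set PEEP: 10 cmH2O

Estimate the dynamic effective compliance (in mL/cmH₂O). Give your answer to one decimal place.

13.8

Dynamic compliance = Vt / (PIP − PEEP) = 420 / (40.5 − 10) = 420 / 30.5 = 13.77 mL/cmH2O.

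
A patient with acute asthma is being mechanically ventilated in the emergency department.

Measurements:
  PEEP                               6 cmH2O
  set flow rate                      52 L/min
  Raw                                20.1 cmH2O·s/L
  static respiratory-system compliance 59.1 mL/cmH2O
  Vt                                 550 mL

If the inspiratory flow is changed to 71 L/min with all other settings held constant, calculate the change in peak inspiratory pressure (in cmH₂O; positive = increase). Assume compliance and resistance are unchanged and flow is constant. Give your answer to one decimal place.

6.4

Flow: 52 L/min ÷ 60 = 0.8667 L/s.
New flow: 71 L/min ÷ 60 = 1.1833 L/s.
PIP = Vt/C + R·V̇ + PEEP (constant-flow equation of motion).
Only the resistive term changes: ΔPIP = R × ΔV̇ = 20.1 × (1.1833 − 0.8667) = 20.1 × 0.3166 = 6.364 cmH2O.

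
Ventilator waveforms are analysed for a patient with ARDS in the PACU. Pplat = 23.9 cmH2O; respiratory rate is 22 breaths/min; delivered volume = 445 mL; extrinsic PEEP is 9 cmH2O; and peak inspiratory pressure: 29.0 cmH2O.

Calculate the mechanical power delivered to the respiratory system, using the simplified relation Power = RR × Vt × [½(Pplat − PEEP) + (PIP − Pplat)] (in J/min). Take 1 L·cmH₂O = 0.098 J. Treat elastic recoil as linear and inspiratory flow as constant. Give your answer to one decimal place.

12.0

Per-breath work = Vt × [½(Pplat−PEEP) + (PIP−Pplat)] = 0.445 × [0.5×14.9 + 5.1] = 0.445 × 12.55 = 5.585 L·cmH2O.
Power = 22 × 5.585 = 122.87 L·cmH2O/min.
× 0.098 J/(L·cmH2O) → 12.041 J/min.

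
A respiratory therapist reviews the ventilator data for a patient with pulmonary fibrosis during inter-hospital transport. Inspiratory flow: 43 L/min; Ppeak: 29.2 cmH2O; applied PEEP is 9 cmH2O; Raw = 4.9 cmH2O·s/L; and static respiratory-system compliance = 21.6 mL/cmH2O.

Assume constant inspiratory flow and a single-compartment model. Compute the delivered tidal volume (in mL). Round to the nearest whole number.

Flow: 43 L/min ÷ 60 = 0.7167 L/s.
Equation of motion (constant flow): PIP = Vt/C + R·V̇ + PEEP.
Vt/C = PIP − R·V̇ − PEEP = 29.2 − 3.512 − 9 = 16.688 cmH2O.
Vt = C × 16.688 = 21.6 × 16.688 = 360.46 mL.

360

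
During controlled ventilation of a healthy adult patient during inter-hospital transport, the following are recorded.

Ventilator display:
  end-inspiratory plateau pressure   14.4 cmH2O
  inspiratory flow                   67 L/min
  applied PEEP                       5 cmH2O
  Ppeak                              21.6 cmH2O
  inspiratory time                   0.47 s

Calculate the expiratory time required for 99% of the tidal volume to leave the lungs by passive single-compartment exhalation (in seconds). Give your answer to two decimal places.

Flow: 67 L/min ÷ 60 = 1.1167 L/s.
Vt = flow × Ti = 1.1167 L/s × 0.47 s × 1000 mL/L = 524.85 mL.
R = (PIP − Pplat)/V̇ = (21.6 − 14.4) / 1.1167 = 7.2/1.1167 = 6.448 cmH2O·s/L.
C = Vt/(Pplat − PEEP) = 524.85 / (14.4 − 5) = 524.85/9.4 = 55.835 mL/cmH2O.
τ = R × C = 6.448 × 0.05584 L/cmH2O = 0.3601 s.
t = −τ·ln(1 − 0.99) = −0.3601·ln(0.01) = 1.658 s.

1.66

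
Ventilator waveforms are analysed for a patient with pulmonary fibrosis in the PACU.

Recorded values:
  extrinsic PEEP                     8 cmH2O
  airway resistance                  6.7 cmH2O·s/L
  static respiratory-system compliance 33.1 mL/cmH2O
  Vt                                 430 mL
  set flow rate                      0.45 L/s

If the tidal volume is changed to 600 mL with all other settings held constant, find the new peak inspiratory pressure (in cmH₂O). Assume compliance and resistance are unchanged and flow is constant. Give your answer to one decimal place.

PIP = Vt/C + R·V̇ + PEEP (constant-flow equation of motion).
Only the elastic term changes: ΔPIP = ΔVt / C = (600 − 430) / 33.1 = 5.136 cmH2O.
Original PIP = 430/33.1 + 6.7×0.45 + 8 = 24.006 cmH2O; new PIP = 24.006 + (5.136) = 29.142 cmH2O.

29.1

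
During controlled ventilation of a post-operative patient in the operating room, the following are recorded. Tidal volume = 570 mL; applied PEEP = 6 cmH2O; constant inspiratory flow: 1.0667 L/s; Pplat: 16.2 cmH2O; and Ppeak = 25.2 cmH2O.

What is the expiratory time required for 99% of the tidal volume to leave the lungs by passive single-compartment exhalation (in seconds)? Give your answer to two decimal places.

R = (PIP − Pplat)/V̇ = (25.2 − 16.2) / 1.0667 = 9.0/1.0667 = 8.437 cmH2O·s/L.
C = Vt/(Pplat − PEEP) = 570.0 / (16.2 − 6) = 570.0/10.2 = 55.882 mL/cmH2O.
τ = R × C = 8.437 × 0.05588 L/cmH2O = 0.4715 s.
t = −τ·ln(1 − 0.99) = −0.4715·ln(0.01) = 2.171 s.

2.17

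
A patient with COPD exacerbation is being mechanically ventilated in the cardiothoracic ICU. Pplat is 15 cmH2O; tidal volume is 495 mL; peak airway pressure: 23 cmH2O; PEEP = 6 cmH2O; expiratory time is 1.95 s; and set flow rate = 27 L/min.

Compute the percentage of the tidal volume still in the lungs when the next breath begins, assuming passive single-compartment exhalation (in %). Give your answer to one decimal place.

Flow: 27 L/min ÷ 60 = 0.45 L/s.
R = (PIP − Pplat)/V̇ = (23 − 15) / 0.45 = 8.0/0.45 = 17.778 cmH2O·s/L.
C = Vt/(Pplat − PEEP) = 495.0 / (15 − 6) = 495.0/9.0 = 55.0 mL/cmH2O.
τ = R × C = 17.778 × 0.055 L/cmH2O = 0.9778 s.
Fraction remaining at end-expiration = e^(−Te/τ) = e^(−1.95/0.9778) = 0.1361 → 13.61%.

13.6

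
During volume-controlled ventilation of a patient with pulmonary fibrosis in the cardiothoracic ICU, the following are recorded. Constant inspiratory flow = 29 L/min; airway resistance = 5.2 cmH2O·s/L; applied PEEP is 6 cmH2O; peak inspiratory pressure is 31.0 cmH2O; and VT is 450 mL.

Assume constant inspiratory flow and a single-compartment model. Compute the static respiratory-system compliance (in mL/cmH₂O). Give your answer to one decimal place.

Flow: 29 L/min ÷ 60 = 0.4833 L/s.
Equation of motion (constant flow): PIP = Vt/C + R·V̇ + PEEP.
Vt/C = PIP − R·V̇ − PEEP = 31.0 − 5.2×0.4833 − 6 = 31.0 − 2.513 − 6 = 22.487 cmH2O.
C = Vt / 22.487 = 450 / 22.487 = 20.012 mL/cmH2O.

20.0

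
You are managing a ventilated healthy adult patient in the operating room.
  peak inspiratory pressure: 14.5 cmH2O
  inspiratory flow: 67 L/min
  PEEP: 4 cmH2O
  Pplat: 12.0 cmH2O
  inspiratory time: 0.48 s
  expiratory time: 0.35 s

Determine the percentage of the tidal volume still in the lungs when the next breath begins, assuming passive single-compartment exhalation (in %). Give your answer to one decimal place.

9.7

Flow: 67 L/min ÷ 60 = 1.1167 L/s.
Vt = flow × Ti = 1.1167 L/s × 0.48 s × 1000 mL/L = 536.02 mL.
R = (PIP − Pplat)/V̇ = (14.5 − 12.0) / 1.1167 = 2.5/1.1167 = 2.239 cmH2O·s/L.
C = Vt/(Pplat − PEEP) = 536.02 / (12.0 − 4) = 536.02/8.0 = 67.003 mL/cmH2O.
τ = R × C = 2.239 × 0.067 L/cmH2O = 0.15 s.
Fraction remaining at end-expiration = e^(−Te/τ) = e^(−0.35/0.15) = 0.09697 → 9.697%.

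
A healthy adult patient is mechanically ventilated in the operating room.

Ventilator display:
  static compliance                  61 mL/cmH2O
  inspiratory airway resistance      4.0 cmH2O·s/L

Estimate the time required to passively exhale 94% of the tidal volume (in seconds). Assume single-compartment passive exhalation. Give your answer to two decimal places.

τ = R × C = 4.0 × 61 mL/cmH2O = 4.0 × 0.061 L/cmH2O = 0.244 s.
Exhaled fraction f = 1 − e^(−t/τ) → t = −τ·ln(1 − f) = −0.244·ln(0.06) = 0.6865 s.

0.69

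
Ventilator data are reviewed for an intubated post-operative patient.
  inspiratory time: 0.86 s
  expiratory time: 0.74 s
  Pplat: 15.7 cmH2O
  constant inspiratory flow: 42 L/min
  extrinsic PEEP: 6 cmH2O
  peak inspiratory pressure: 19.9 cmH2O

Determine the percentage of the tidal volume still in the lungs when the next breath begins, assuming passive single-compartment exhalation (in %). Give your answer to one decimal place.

Flow: 42 L/min ÷ 60 = 0.7 L/s.
Vt = flow × Ti = 0.7 L/s × 0.86 s × 1000 mL/L = 602.0 mL.
R = (PIP − Pplat)/V̇ = (19.9 − 15.7) / 0.7 = 4.2/0.7 = 6.0 cmH2O·s/L.
C = Vt/(Pplat − PEEP) = 602.0 / (15.7 − 6) = 602.0/9.7 = 62.062 mL/cmH2O.
τ = R × C = 6.0 × 0.06206 L/cmH2O = 0.3724 s.
Fraction remaining at end-expiration = e^(−Te/τ) = e^(−0.74/0.3724) = 0.1371 → 13.71%.

13.7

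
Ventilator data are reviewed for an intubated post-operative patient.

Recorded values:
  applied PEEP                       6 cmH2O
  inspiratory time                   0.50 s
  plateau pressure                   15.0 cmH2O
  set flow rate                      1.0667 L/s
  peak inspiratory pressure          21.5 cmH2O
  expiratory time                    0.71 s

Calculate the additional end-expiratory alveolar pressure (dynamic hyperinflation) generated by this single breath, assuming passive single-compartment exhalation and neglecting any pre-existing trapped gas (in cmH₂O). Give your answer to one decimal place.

Vt = flow × Ti = 1.0667 L/s × 0.50 s × 1000 mL/L = 533.35 mL.
R = (PIP − Pplat)/V̇ = (21.5 − 15.0) / 1.0667 = 6.5/1.0667 = 6.094 cmH2O·s/L.
C = Vt/(Pplat − PEEP) = 533.35 / (15.0 − 6) = 533.35/9.0 = 59.261 mL/cmH2O.
τ = R × C = 6.094 × 0.05926 L/cmH2O = 0.3611 s.
Fraction remaining = e^(−Te/τ) = e^(−0.71/0.3611) = 0.14; trapped volume = 533.35 × 0.14 = 74.669 mL.
Additional alveolar pressure from trapping ≈ V_trapped / C = 74.669 / 59.261 = 1.26 cmH2O.

1.3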